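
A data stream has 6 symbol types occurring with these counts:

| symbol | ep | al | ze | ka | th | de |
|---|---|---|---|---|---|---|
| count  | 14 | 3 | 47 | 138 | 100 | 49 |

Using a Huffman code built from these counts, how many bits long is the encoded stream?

Merge the two smallest weights repeatedly:
combine al(3), ep(14) → 17
combine 17, ze(47) → 64
combine de(49), 64 → 113
combine th(100), 113 → 213
combine ka(138), 213 → 351
Total encoded bits = sum of merged weights = 17 + 64 + 113 + 213 + 351 = 758.

758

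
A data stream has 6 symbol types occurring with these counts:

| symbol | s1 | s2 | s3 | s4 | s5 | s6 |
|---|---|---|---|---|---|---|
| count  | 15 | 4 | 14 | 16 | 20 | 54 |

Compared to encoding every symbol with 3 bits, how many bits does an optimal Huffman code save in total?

Fixed-length: 3 bits × 123 symbols = 369 bits.
Huffman merges:
merge s2(4) and s3(14): 18
merge s1(15) and s4(16): 31
merge 18 and s5(20): 38
merge 31 and 38: 69
merge s6(54) and 69: 123
Huffman total = 18 + 31 + 38 + 69 + 123 = 279 bits.
Saving = 369 − 279 = 90 bits.

90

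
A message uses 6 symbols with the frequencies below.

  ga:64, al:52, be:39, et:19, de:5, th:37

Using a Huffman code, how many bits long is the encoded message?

517

Merge the two smallest weights repeatedly:
merge de(5) and et(19): 24
merge 24 and th(37): 61
merge be(39) and al(52): 91
merge 61 and ga(64): 125
merge 91 and 125: 216
Total encoded bits = sum of merged weights = 24 + 61 + 91 + 125 + 216 = 517.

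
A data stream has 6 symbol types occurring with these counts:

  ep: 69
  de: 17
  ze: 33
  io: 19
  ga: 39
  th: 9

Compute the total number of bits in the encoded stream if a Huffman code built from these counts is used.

Greedily combine the two least-frequent nodes:
th(9) + de(17) → 26
io(19) + 26 → 45
ze(33) + ga(39) → 72
45 + ep(69) → 114
72 + 114 → 186
Each symbol's bit-cost is frequency × depth; summing gives 443 bits (equivalently 26 + 45 + 72 + 114 + 186).

443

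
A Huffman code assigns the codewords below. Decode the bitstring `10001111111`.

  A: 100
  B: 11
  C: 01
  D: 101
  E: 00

ACBBB

Read left to right; each codeword is recognised as soon as it completes (prefix code):
  100→A | 01→C | 11→B | 11→B | 11→B
Decoded message: ACBBB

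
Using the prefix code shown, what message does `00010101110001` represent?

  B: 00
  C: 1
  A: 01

Read left to right; each codeword is recognised as soon as it completes (prefix code):
  00→B | 01→A | 01→A | 01→A | 1→C | 1→C | 00→B | 01→A
Decoded message: BAAACCBA

BAAACCBA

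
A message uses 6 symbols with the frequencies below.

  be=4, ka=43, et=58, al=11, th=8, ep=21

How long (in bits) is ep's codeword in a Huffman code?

3

Build the tree from the bottom:
merge be(4) and th(8): 12
merge al(11) and 12: 23
merge ep(21) and 23: 44
merge ka(43) and 44: 87
merge et(58) and 87: 145
The subtree containing ep is merged 3 times, so code length = 3.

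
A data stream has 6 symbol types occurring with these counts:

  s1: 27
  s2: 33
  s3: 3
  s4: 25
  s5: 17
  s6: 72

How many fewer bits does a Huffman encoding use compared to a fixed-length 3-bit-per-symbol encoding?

Fixed-length: 3 bits × 177 symbols = 531 bits.
Huffman merges:
combine s3(3), s5(17) → 20
combine 20, s4(25) → 45
combine s1(27), s2(33) → 60
combine 45, 60 → 105
combine s6(72), 105 → 177
Huffman total = 20 + 45 + 60 + 105 + 177 = 407 bits.
Saving = 531 − 407 = 124 bits.

124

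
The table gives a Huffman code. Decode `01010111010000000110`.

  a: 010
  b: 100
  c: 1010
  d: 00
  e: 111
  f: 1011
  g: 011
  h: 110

afcdddh

Read left to right; each codeword is recognised as soon as it completes (prefix code):
  010→a | 1011→f | 1010→c | 00→d | 00→d | 00→d | 110→h
Decoded message: afcdddh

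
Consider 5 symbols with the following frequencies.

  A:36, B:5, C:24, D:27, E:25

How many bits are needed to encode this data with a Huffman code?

263

Build the Huffman tree bottom-up:
merge B(5) and C(24): 29
merge E(25) and D(27): 52
merge 29 and A(36): 65
merge 52 and 65: 117
The encoded length is the sum of every internal node's weight: 29 + 52 + 65 + 117 = 263 bits.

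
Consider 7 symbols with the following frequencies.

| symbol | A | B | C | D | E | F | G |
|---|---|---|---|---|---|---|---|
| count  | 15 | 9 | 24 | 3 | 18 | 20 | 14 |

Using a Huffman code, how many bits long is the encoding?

277

Greedily combine the two least-frequent nodes:
combine D(3), B(9) → 12
combine 12, G(14) → 26
combine A(15), E(18) → 33
combine F(20), C(24) → 44
combine 26, 33 → 59
combine 44, 59 → 103
The encoded length is the sum of every internal node's weight: 12 + 26 + 33 + 44 + 59 + 103 = 277 bits.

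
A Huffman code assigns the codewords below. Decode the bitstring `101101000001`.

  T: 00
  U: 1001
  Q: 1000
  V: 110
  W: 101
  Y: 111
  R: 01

Read left to right; each codeword is recognised as soon as it completes (prefix code):
  101→W | 101→W | 00→T | 00→T | 01→R
Decoded message: WWTTR

WWTTR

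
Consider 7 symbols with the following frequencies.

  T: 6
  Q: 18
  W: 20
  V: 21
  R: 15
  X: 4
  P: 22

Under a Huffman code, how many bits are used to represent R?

Build the tree from the bottom:
merge X(4) and T(6): 10
merge 10 and R(15): 25
merge Q(18) and W(20): 38
merge V(21) and P(22): 43
merge 25 and 38: 63
merge 43 and 63: 106
R sits 3 levels below the root, so its codeword is 3 bits.

3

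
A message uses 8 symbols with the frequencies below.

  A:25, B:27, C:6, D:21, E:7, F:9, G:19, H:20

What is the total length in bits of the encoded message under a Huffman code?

385

Greedily combine the two least-frequent nodes:
C(6) + E(7) → 13
F(9) + 13 → 22
G(19) + H(20) → 39
D(21) + 22 → 43
A(25) + B(27) → 52
39 + 43 → 82
52 + 82 → 134
Total encoded bits = sum of merged weights = 13 + 22 + 39 + 43 + 52 + 82 + 134 = 385.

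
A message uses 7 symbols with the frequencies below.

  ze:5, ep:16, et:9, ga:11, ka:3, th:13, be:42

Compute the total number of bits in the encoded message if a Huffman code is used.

238

Greedily combine the two least-frequent nodes:
ka(3) + ze(5) → 8
8 + et(9) → 17
ga(11) + th(13) → 24
ep(16) + 17 → 33
24 + 33 → 57
be(42) + 57 → 99
The encoded length is the sum of every internal node's weight: 8 + 17 + 24 + 33 + 57 + 99 = 238 bits.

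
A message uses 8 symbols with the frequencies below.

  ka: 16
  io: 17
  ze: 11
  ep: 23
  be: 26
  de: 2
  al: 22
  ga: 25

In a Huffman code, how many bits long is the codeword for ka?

Huffman merges, smallest pair first:
merge de(2) and ze(11): 13
merge 13 and ka(16): 29
merge io(17) and al(22): 39
merge ep(23) and ga(25): 48
merge be(26) and 29: 55
merge 39 and 48: 87
merge 55 and 87: 142
The subtree containing ka is merged 3 times, so code length = 3.

3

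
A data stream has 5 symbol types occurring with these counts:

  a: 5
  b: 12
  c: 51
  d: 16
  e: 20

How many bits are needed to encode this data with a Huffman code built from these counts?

207

Build the Huffman tree bottom-up:
a(5) + b(12) → 17
d(16) + 17 → 33
e(20) + 33 → 53
c(51) + 53 → 104
Each symbol's bit-cost is frequency × depth; summing gives 207 bits (equivalently 17 + 33 + 53 + 104).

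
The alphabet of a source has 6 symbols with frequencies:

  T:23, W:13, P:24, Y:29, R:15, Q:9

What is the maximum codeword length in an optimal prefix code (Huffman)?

4

Merge the two lowest-weight nodes at each step:
Q(9) + W(13) → 22
R(15) + 22 → 37
T(23) + P(24) → 47
Y(29) + 37 → 66
47 + 66 → 113
Maximum depth reached is 4.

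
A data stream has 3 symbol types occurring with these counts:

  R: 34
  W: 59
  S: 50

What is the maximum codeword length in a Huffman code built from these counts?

2

Merge the two lowest-weight nodes at each step:
R(34) + S(50) → 84
W(59) + 84 → 143
The rarest symbols sit at the bottom; the longest codeword is 2 bits.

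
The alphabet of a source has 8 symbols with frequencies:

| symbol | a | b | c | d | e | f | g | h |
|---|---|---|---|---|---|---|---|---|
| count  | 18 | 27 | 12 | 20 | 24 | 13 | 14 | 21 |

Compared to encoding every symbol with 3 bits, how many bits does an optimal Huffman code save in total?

2

Fixed-length: 3 bits × 149 symbols = 447 bits.
Huffman merges:
combine c(12), f(13) → 25
combine g(14), a(18) → 32
combine d(20), h(21) → 41
combine e(24), 25 → 49
combine b(27), 32 → 59
combine 41, 49 → 90
combine 59, 90 → 149
Huffman total = 25 + 32 + 41 + 49 + 59 + 90 + 149 = 445 bits.
Saving = 447 − 445 = 2 bits.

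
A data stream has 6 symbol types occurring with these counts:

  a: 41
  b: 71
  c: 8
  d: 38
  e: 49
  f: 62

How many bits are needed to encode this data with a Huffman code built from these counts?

671

Build the Huffman tree bottom-up:
merge c(8) and d(38): 46
merge a(41) and 46: 87
merge e(49) and f(62): 111
merge b(71) and 87: 158
merge 111 and 158: 269
The encoded length is the sum of every internal node's weight: 46 + 87 + 111 + 158 + 269 = 671 bits.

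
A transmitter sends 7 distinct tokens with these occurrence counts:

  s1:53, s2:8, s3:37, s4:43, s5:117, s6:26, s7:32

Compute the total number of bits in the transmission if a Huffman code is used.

Build the Huffman tree bottom-up:
combine s2(8), s6(26) → 34
combine s7(32), 34 → 66
combine s3(37), s4(43) → 80
combine s1(53), 66 → 119
combine 80, s5(117) → 197
combine 119, 197 → 316
Each symbol's bit-cost is frequency × depth; summing gives 812 bits (equivalently 34 + 66 + 80 + 119 + 197 + 316).

812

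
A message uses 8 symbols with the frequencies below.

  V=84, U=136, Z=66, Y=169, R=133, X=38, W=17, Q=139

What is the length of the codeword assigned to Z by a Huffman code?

Huffman merges, smallest pair first:
merge W(17) and X(38): 55
merge 55 and Z(66): 121
merge V(84) and 121: 205
merge R(133) and U(136): 269
merge Q(139) and Y(169): 308
merge 205 and 269: 474
merge 308 and 474: 782
The subtree containing Z is merged 4 times, so code length = 4.

4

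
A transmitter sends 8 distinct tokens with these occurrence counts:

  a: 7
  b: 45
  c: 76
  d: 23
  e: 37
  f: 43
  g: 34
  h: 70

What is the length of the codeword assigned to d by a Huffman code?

5

Build the tree from the bottom:
combine a(7), d(23) → 30
combine 30, g(34) → 64
combine e(37), f(43) → 80
combine b(45), 64 → 109
combine h(70), c(76) → 146
combine 80, 109 → 189
combine 146, 189 → 335
d sits 5 levels below the root, so its codeword is 5 bits.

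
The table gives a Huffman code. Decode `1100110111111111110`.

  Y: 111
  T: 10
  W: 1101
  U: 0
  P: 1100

Read left to right; each codeword is recognised as soon as it completes (prefix code):
  1100→P | 1101→W | 111→Y | 111→Y | 111→Y | 10→T
Decoded message: PWYYYT

PWYYYT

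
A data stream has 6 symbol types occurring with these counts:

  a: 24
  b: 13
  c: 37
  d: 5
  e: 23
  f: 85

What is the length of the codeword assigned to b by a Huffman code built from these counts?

4

Repeatedly merge the two smallest:
d(5) + b(13) → 18
18 + e(23) → 41
a(24) + c(37) → 61
41 + 61 → 102
f(85) + 102 → 187
The subtree containing b is merged 4 times, so code length = 4.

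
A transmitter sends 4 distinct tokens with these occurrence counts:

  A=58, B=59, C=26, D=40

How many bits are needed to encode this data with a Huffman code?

366

Build the Huffman tree bottom-up:
combine C(26), D(40) → 66
combine A(58), B(59) → 117
combine 66, 117 → 183
Each symbol's bit-cost is frequency × depth; summing gives 366 bits (equivalently 66 + 117 + 183).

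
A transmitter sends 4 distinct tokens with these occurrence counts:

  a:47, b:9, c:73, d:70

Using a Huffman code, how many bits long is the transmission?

381

Build the Huffman tree bottom-up:
b(9) + a(47) → 56
56 + d(70) → 126
c(73) + 126 → 199
Each symbol's bit-cost is frequency × depth; summing gives 381 bits (equivalently 56 + 126 + 199).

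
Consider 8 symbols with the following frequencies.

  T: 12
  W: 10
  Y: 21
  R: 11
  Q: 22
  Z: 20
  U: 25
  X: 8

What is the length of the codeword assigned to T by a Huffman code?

Build the tree from the bottom:
combine X(8), W(10) → 18
combine R(11), T(12) → 23
combine 18, Z(20) → 38
combine Y(21), Q(22) → 43
combine 23, U(25) → 48
combine 38, 43 → 81
combine 48, 81 → 129
T's leaf is at depth 3, giving a 3-bit codeword.

3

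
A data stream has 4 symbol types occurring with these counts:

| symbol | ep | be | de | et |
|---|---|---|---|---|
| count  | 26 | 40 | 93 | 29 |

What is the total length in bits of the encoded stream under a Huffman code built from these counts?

338

Greedily combine the two least-frequent nodes:
combine ep(26), et(29) → 55
combine be(40), 55 → 95
combine de(93), 95 → 188
Total encoded bits = sum of merged weights = 55 + 95 + 188 = 338.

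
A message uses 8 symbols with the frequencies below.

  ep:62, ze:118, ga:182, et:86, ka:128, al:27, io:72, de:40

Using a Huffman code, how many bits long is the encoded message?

2030

Build the Huffman tree bottom-up:
combine al(27), de(40) → 67
combine ep(62), 67 → 129
combine io(72), et(86) → 158
combine ze(118), ka(128) → 246
combine 129, 158 → 287
combine ga(182), 246 → 428
combine 287, 428 → 715
The encoded length is the sum of every internal node's weight: 67 + 129 + 158 + 246 + 287 + 428 + 715 = 2030 bits.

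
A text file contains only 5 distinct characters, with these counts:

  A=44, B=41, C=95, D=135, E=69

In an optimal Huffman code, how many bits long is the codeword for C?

2

Repeatedly merge the two smallest:
merge B(41) and A(44): 85
merge E(69) and 85: 154
merge C(95) and D(135): 230
merge 154 and 230: 384
C's leaf is at depth 2, giving a 2-bit codeword.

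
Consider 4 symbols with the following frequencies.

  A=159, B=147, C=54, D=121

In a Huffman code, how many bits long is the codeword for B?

Huffman merges, smallest pair first:
C(54) + D(121) → 175
B(147) + A(159) → 306
175 + 306 → 481
The subtree containing B is merged 2 times, so code length = 2.

2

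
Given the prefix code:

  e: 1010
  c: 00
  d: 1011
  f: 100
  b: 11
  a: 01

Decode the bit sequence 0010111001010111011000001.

Read left to right; each codeword is recognised as soon as it completes (prefix code):
  00→c | 1011→d | 100→f | 1010→e | 11→b | 1011→d | 00→c | 00→c | 01→a
Decoded message: cdfebdcca

cdfebdcca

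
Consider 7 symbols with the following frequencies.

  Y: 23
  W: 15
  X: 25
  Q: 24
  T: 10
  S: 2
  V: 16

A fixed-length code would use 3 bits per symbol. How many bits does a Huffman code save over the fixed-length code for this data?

Fixed-length: 3 bits × 115 symbols = 345 bits.
Huffman merges:
merge S(2) and T(10): 12
merge 12 and W(15): 27
merge V(16) and Y(23): 39
merge Q(24) and X(25): 49
merge 27 and 39: 66
merge 49 and 66: 115
Huffman total = 12 + 27 + 39 + 49 + 66 + 115 = 308 bits.
Saving = 345 − 308 = 37 bits.

37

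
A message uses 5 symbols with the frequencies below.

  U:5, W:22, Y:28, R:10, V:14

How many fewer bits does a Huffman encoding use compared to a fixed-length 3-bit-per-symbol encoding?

64

Fixed-length: 3 bits × 79 symbols = 237 bits.
Huffman merges:
combine U(5), R(10) → 15
combine V(14), 15 → 29
combine W(22), Y(28) → 50
combine 29, 50 → 79
Huffman total = 15 + 29 + 50 + 79 = 173 bits.
Saving = 237 − 173 = 64 bits.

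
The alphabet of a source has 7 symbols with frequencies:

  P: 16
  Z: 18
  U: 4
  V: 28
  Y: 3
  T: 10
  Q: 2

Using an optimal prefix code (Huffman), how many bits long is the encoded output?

195

Merge the two smallest weights repeatedly:
merge Q(2) and Y(3): 5
merge U(4) and 5: 9
merge 9 and T(10): 19
merge P(16) and Z(18): 34
merge 19 and V(28): 47
merge 34 and 47: 81
Total encoded bits = sum of merged weights = 5 + 9 + 19 + 34 + 47 + 81 = 195.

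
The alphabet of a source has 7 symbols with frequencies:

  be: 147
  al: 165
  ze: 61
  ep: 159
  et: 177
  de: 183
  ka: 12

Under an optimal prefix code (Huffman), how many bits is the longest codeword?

Merge the two lowest-weight nodes at each step:
ka(12) + ze(61) → 73
73 + be(147) → 220
ep(159) + al(165) → 324
et(177) + de(183) → 360
220 + 324 → 544
360 + 544 → 904
Maximum depth reached is 4.

4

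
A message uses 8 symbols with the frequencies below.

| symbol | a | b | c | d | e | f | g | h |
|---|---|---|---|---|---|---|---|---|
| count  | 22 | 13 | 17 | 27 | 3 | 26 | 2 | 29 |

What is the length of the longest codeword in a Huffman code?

5

Merge the two lowest-weight nodes at each step:
g(2) + e(3) → 5
5 + b(13) → 18
c(17) + 18 → 35
a(22) + f(26) → 48
d(27) + h(29) → 56
35 + 48 → 83
56 + 83 → 139
Maximum depth reached is 5.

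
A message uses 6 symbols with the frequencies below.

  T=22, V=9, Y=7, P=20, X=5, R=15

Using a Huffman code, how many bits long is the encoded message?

Greedily combine the two least-frequent nodes:
merge X(5) and Y(7): 12
merge V(9) and 12: 21
merge R(15) and P(20): 35
merge 21 and T(22): 43
merge 35 and 43: 78
Total encoded bits = sum of merged weights = 12 + 21 + 35 + 43 + 78 = 189.

189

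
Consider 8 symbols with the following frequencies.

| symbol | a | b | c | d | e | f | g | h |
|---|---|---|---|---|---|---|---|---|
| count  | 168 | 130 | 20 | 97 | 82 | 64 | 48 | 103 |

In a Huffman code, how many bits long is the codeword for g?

Huffman merges, smallest pair first:
combine c(20), g(48) → 68
combine f(64), 68 → 132
combine e(82), d(97) → 179
combine h(103), b(130) → 233
combine 132, a(168) → 300
combine 179, 233 → 412
combine 300, 412 → 712
The subtree containing g is merged 4 times, so code length = 4.

4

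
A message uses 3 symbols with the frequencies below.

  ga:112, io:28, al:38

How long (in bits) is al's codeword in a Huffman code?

2

Build the tree from the bottom:
io(28) + al(38) → 66
66 + ga(112) → 178
al's leaf is at depth 2, giving a 2-bit codeword.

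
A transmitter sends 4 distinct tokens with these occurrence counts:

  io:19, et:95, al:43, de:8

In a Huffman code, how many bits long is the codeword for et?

Build the tree from the bottom:
combine de(8), io(19) → 27
combine 27, al(43) → 70
combine 70, et(95) → 165
et sits one level below the root: a 1-bit codeword.

1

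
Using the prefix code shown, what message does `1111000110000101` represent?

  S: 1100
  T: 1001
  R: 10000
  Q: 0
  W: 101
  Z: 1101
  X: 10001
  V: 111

VXRW

Read left to right; each codeword is recognised as soon as it completes (prefix code):
  111→V | 10001→X | 10000→R | 101→W
Decoded message: VXRW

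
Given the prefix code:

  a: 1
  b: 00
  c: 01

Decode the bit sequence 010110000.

ccabb

Read left to right; each codeword is recognised as soon as it completes (prefix code):
  01→c | 01→c | 1→a | 00→b | 00→b
Decoded message: ccabb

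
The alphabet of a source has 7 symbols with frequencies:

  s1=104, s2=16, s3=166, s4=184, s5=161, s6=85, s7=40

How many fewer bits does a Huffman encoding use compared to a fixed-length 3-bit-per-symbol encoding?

Fixed-length: 3 bits × 756 symbols = 2268 bits.
Huffman merges:
combine s2(16), s7(40) → 56
combine 56, s6(85) → 141
combine s1(104), 141 → 245
combine s5(161), s3(166) → 327
combine s4(184), 245 → 429
combine 327, 429 → 756
Huffman total = 56 + 141 + 245 + 327 + 429 + 756 = 1954 bits.
Saving = 2268 − 1954 = 314 bits.

314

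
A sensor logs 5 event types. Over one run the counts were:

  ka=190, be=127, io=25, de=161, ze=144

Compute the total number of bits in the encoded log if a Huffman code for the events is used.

1446

Greedily combine the two least-frequent nodes:
combine io(25), be(127) → 152
combine ze(144), 152 → 296
combine de(161), ka(190) → 351
combine 296, 351 → 647
Each symbol's bit-cost is frequency × depth; summing gives 1446 bits (equivalently 152 + 296 + 351 + 647).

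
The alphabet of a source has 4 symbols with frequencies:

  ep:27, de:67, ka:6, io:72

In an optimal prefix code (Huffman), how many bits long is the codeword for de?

Huffman merges, smallest pair first:
merge ka(6) and ep(27): 33
merge 33 and de(67): 100
merge io(72) and 100: 172
de sits 2 levels below the root, so its codeword is 2 bits.

2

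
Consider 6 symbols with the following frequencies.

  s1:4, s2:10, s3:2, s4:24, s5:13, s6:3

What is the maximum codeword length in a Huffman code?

5

Merge the two lowest-weight nodes at each step:
merge s3(2) and s6(3): 5
merge s1(4) and 5: 9
merge 9 and s2(10): 19
merge s5(13) and 19: 32
merge s4(24) and 32: 56
Maximum depth reached is 5.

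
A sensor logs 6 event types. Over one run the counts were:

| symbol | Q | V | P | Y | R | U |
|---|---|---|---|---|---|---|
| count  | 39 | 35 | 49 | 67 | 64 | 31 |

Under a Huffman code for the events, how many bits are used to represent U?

3

Huffman merges, smallest pair first:
U(31) + V(35) → 66
Q(39) + P(49) → 88
R(64) + 66 → 130
Y(67) + 88 → 155
130 + 155 → 285
The subtree containing U is merged 3 times, so code length = 3.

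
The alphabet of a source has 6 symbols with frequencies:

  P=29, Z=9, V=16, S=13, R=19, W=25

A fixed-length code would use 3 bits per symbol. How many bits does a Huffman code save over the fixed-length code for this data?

Fixed-length: 3 bits × 111 symbols = 333 bits.
Huffman merges:
Z(9) + S(13) → 22
V(16) + R(19) → 35
22 + W(25) → 47
P(29) + 35 → 64
47 + 64 → 111
Huffman total = 22 + 35 + 47 + 64 + 111 = 279 bits.
Saving = 333 − 279 = 54 bits.

54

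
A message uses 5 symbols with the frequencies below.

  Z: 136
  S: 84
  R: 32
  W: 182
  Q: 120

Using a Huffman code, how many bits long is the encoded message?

1224

Build the Huffman tree bottom-up:
R(32) + S(84) → 116
116 + Q(120) → 236
Z(136) + W(182) → 318
236 + 318 → 554
Each symbol's bit-cost is frequency × depth; summing gives 1224 bits (equivalently 116 + 236 + 318 + 554).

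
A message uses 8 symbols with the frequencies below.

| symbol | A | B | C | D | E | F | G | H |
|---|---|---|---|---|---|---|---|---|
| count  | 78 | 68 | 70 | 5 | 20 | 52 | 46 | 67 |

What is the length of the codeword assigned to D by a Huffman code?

Build the tree from the bottom:
merge D(5) and E(20): 25
merge 25 and G(46): 71
merge F(52) and H(67): 119
merge B(68) and C(70): 138
merge 71 and A(78): 149
merge 119 and 138: 257
merge 149 and 257: 406
The subtree containing D is merged 4 times, so code length = 4.

4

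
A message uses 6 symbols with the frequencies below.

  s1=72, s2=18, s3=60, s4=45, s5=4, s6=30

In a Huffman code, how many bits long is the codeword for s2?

Build the tree from the bottom:
merge s5(4) and s2(18): 22
merge 22 and s6(30): 52
merge s4(45) and 52: 97
merge s3(60) and s1(72): 132
merge 97 and 132: 229
The subtree containing s2 is merged 4 times, so code length = 4.

4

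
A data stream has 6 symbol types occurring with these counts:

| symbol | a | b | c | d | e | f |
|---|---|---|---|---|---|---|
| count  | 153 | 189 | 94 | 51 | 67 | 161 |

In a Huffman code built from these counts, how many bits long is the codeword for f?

2

Build the tree from the bottom:
d(51) + e(67) → 118
c(94) + 118 → 212
a(153) + f(161) → 314
b(189) + 212 → 401
314 + 401 → 715
f's leaf is at depth 2, giving a 2-bit codeword.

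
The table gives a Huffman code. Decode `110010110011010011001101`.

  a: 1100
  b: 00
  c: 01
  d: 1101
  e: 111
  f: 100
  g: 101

Read left to right; each codeword is recognised as soon as it completes (prefix code):
  1100→a | 101→g | 100→f | 1101→d | 00→b | 1100→a | 1101→d
Decoded message: agfdbad

agfdbad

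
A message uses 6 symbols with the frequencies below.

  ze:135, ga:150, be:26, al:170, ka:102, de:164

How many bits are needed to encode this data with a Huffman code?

Greedily combine the two least-frequent nodes:
be(26) + ka(102) → 128
128 + ze(135) → 263
ga(150) + de(164) → 314
al(170) + 263 → 433
314 + 433 → 747
The encoded length is the sum of every internal node's weight: 128 + 263 + 314 + 433 + 747 = 1885 bits.

1885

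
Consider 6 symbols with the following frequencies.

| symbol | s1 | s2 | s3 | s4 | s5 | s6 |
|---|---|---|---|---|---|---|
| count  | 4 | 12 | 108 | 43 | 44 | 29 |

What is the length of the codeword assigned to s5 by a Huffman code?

3

Repeatedly merge the two smallest:
s1(4) + s2(12) → 16
16 + s6(29) → 45
s4(43) + s5(44) → 87
45 + 87 → 132
s3(108) + 132 → 240
s5 sits 3 levels below the root, so its codeword is 3 bits.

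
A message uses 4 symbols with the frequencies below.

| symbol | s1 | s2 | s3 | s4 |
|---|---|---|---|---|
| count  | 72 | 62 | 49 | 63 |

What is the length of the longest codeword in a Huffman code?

Merge the two lowest-weight nodes at each step:
combine s3(49), s2(62) → 111
combine s4(63), s1(72) → 135
combine 111, 135 → 246
The first pair merged (s3, s2) ends up deepest, at depth 2.

2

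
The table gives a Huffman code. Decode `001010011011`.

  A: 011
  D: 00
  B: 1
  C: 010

DBCAA

Read left to right; each codeword is recognised as soon as it completes (prefix code):
  00→D | 1→B | 010→C | 011→A | 011→A
Decoded message: DBCAA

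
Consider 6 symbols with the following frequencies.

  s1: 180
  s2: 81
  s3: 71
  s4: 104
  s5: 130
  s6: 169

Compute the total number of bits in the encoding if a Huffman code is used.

1856

Merge the two smallest weights repeatedly:
merge s3(71) and s2(81): 152
merge s4(104) and s5(130): 234
merge 152 and s6(169): 321
merge s1(180) and 234: 414
merge 321 and 414: 735
The encoded length is the sum of every internal node's weight: 152 + 234 + 321 + 414 + 735 = 1856 bits.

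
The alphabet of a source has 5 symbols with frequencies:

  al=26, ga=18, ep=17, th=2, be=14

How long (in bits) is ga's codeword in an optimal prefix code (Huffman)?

Repeatedly merge the two smallest:
combine th(2), be(14) → 16
combine 16, ep(17) → 33
combine ga(18), al(26) → 44
combine 33, 44 → 77
The subtree containing ga is merged 2 times, so code length = 2.

2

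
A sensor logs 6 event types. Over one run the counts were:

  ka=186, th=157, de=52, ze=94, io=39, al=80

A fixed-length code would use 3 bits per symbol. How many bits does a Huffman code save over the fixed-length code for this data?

Fixed-length: 3 bits × 608 symbols = 1824 bits.
Huffman merges:
merge io(39) and de(52): 91
merge al(80) and 91: 171
merge ze(94) and th(157): 251
merge 171 and ka(186): 357
merge 251 and 357: 608
Huffman total = 91 + 171 + 251 + 357 + 608 = 1478 bits.
Saving = 1824 − 1478 = 346 bits.

346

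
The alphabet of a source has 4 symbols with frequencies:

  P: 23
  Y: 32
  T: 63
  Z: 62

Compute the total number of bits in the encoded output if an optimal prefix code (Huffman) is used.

Build the Huffman tree bottom-up:
combine P(23), Y(32) → 55
combine 55, Z(62) → 117
combine T(63), 117 → 180
Total encoded bits = sum of merged weights = 55 + 117 + 180 = 352.

352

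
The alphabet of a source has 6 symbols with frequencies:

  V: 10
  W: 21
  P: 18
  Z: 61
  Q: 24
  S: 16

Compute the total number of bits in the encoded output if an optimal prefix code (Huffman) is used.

Merge the two smallest weights repeatedly:
merge V(10) and S(16): 26
merge P(18) and W(21): 39
merge Q(24) and 26: 50
merge 39 and 50: 89
merge Z(61) and 89: 150
Each symbol's bit-cost is frequency × depth; summing gives 354 bits (equivalently 26 + 39 + 50 + 89 + 150).

354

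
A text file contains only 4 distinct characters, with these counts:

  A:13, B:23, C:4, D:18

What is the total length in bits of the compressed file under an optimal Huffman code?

110

Build the Huffman tree bottom-up:
merge C(4) and A(13): 17
merge 17 and D(18): 35
merge B(23) and 35: 58
Each symbol's bit-cost is frequency × depth; summing gives 110 bits (equivalently 17 + 35 + 58).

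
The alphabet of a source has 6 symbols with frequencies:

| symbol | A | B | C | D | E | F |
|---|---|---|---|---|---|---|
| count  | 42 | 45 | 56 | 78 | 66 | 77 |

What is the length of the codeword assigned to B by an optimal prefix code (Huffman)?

3

Repeatedly merge the two smallest:
A(42) + B(45) → 87
C(56) + E(66) → 122
F(77) + D(78) → 155
87 + 122 → 209
155 + 209 → 364
The subtree containing B is merged 3 times, so code length = 3.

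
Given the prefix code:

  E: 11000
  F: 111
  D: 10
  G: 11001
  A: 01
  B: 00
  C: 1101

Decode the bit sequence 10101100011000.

DDEE

Read left to right; each codeword is recognised as soon as it completes (prefix code):
  10→D | 10→D | 11000→E | 11000→E
Decoded message: DDEE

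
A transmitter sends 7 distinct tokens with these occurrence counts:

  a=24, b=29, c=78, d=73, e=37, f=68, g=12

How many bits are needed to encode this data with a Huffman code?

Merge the two smallest weights repeatedly:
g(12) + a(24) → 36
b(29) + 36 → 65
e(37) + 65 → 102
f(68) + d(73) → 141
c(78) + 102 → 180
141 + 180 → 321
Each symbol's bit-cost is frequency × depth; summing gives 845 bits (equivalently 36 + 65 + 102 + 141 + 180 + 321).

845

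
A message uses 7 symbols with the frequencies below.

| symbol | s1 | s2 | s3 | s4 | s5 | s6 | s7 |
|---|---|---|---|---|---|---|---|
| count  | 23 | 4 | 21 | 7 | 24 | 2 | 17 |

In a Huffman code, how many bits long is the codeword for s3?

2

Repeatedly merge the two smallest:
combine s6(2), s2(4) → 6
combine 6, s4(7) → 13
combine 13, s7(17) → 30
combine s3(21), s1(23) → 44
combine s5(24), 30 → 54
combine 44, 54 → 98
s3 sits 2 levels below the root, so its codeword is 2 bits.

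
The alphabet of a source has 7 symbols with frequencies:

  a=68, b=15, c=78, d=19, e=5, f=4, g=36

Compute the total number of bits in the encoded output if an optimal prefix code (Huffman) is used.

526

Greedily combine the two least-frequent nodes:
f(4) + e(5) → 9
9 + b(15) → 24
d(19) + 24 → 43
g(36) + 43 → 79
a(68) + c(78) → 146
79 + 146 → 225
Each symbol's bit-cost is frequency × depth; summing gives 526 bits (equivalently 9 + 24 + 43 + 79 + 146 + 225).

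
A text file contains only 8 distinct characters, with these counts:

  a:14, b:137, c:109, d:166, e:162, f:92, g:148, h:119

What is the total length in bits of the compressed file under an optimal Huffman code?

2781

Build the Huffman tree bottom-up:
combine a(14), f(92) → 106
combine 106, c(109) → 215
combine h(119), b(137) → 256
combine g(148), e(162) → 310
combine d(166), 215 → 381
combine 256, 310 → 566
combine 381, 566 → 947
The encoded length is the sum of every internal node's weight: 106 + 215 + 256 + 310 + 381 + 566 + 947 = 2781 bits.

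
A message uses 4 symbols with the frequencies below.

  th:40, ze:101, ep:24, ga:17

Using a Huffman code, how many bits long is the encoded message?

304

Merge the two smallest weights repeatedly:
merge ga(17) and ep(24): 41
merge th(40) and 41: 81
merge 81 and ze(101): 182
The encoded length is the sum of every internal node's weight: 41 + 81 + 182 = 304 bits.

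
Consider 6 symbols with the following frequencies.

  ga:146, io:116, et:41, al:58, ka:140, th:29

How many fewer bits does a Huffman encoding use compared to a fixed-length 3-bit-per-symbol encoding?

332

Fixed-length: 3 bits × 530 symbols = 1590 bits.
Huffman merges:
combine th(29), et(41) → 70
combine al(58), 70 → 128
combine io(116), 128 → 244
combine ka(140), ga(146) → 286
combine 244, 286 → 530
Huffman total = 70 + 128 + 244 + 286 + 530 = 1258 bits.
Saving = 1590 − 1258 = 332 bits.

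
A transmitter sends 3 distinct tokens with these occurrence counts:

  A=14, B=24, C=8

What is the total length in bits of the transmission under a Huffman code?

68

Build the Huffman tree bottom-up:
merge C(8) and A(14): 22
merge 22 and B(24): 46
Each symbol's bit-cost is frequency × depth; summing gives 68 bits (equivalently 22 + 46).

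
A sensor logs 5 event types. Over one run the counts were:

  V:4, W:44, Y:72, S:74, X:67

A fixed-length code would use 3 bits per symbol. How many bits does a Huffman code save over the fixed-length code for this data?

Fixed-length: 3 bits × 261 symbols = 783 bits.
Huffman merges:
V(4) + W(44) → 48
48 + X(67) → 115
Y(72) + S(74) → 146
115 + 146 → 261
Huffman total = 48 + 115 + 146 + 261 = 570 bits.
Saving = 783 − 570 = 213 bits.

213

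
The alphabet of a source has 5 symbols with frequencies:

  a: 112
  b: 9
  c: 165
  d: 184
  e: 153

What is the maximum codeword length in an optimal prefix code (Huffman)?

Merge the two lowest-weight nodes at each step:
combine b(9), a(112) → 121
combine 121, e(153) → 274
combine c(165), d(184) → 349
combine 274, 349 → 623
The first pair merged (b, a) ends up deepest, at depth 3.

3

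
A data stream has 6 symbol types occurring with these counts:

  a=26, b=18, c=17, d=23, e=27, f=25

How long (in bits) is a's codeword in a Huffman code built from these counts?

2

Build the tree from the bottom:
c(17) + b(18) → 35
d(23) + f(25) → 48
a(26) + e(27) → 53
35 + 48 → 83
53 + 83 → 136
a's leaf is at depth 2, giving a 2-bit codeword.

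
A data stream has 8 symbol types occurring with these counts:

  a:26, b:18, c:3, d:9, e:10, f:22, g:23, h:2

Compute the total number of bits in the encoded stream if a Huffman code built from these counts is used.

Build the Huffman tree bottom-up:
merge h(2) and c(3): 5
merge 5 and d(9): 14
merge e(10) and 14: 24
merge b(18) and f(22): 40
merge g(23) and 24: 47
merge a(26) and 40: 66
merge 47 and 66: 113
Each symbol's bit-cost is frequency × depth; summing gives 309 bits (equivalently 5 + 14 + 24 + 40 + 47 + 66 + 113).

309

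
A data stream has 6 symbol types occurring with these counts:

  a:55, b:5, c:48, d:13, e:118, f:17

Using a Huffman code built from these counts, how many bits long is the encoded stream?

530

Build the Huffman tree bottom-up:
b(5) + d(13) → 18
f(17) + 18 → 35
35 + c(48) → 83
a(55) + 83 → 138
e(118) + 138 → 256
The encoded length is the sum of every internal node's weight: 18 + 35 + 83 + 138 + 256 = 530 bits.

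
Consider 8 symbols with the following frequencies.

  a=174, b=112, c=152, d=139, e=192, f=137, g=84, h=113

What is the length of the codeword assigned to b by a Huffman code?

Build the tree from the bottom:
g(84) + b(112) → 196
h(113) + f(137) → 250
d(139) + c(152) → 291
a(174) + e(192) → 366
196 + 250 → 446
291 + 366 → 657
446 + 657 → 1103
b sits 3 levels below the root, so its codeword is 3 bits.

3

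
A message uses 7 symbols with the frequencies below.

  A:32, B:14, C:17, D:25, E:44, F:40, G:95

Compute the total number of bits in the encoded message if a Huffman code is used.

693

Greedily combine the two least-frequent nodes:
merge B(14) and C(17): 31
merge D(25) and 31: 56
merge A(32) and F(40): 72
merge E(44) and 56: 100
merge 72 and G(95): 167
merge 100 and 167: 267
Each symbol's bit-cost is frequency × depth; summing gives 693 bits (equivalently 31 + 56 + 72 + 100 + 167 + 267).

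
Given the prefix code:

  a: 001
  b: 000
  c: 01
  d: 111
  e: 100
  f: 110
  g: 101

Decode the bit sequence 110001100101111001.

faegda

Read left to right; each codeword is recognised as soon as it completes (prefix code):
  110→f | 001→a | 100→e | 101→g | 111→d | 001→a
Decoded message: faegda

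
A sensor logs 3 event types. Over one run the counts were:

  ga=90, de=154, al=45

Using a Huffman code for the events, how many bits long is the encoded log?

Greedily combine the two least-frequent nodes:
al(45) + ga(90) → 135
135 + de(154) → 289
Total encoded bits = sum of merged weights = 135 + 289 = 424.

424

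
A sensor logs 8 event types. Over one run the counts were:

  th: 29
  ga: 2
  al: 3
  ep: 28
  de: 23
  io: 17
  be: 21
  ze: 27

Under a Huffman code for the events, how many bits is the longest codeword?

Merge the two lowest-weight nodes at each step:
merge ga(2) and al(3): 5
merge 5 and io(17): 22
merge be(21) and 22: 43
merge de(23) and ze(27): 50
merge ep(28) and th(29): 57
merge 43 and 50: 93
merge 57 and 93: 150
The first pair merged (ga, al) ends up deepest, at depth 5.

5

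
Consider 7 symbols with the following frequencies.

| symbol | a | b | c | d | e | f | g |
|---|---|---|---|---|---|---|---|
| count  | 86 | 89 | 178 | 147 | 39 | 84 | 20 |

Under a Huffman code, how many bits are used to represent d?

2

Build the tree from the bottom:
merge g(20) and e(39): 59
merge 59 and f(84): 143
merge a(86) and b(89): 175
merge 143 and d(147): 290
merge 175 and c(178): 353
merge 290 and 353: 643
d's leaf is at depth 2, giving a 2-bit codeword.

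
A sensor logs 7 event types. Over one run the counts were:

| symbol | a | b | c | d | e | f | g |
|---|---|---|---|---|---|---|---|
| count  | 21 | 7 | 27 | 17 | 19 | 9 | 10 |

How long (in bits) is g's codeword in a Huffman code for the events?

Huffman merges, smallest pair first:
b(7) + f(9) → 16
g(10) + 16 → 26
d(17) + e(19) → 36
a(21) + 26 → 47
c(27) + 36 → 63
47 + 63 → 110
g's leaf is at depth 3, giving a 3-bit codeword.

3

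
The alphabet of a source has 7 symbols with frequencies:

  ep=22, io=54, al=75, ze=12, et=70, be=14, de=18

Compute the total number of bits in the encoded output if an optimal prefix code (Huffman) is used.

Build the Huffman tree bottom-up:
merge ze(12) and be(14): 26
merge de(18) and ep(22): 40
merge 26 and 40: 66
merge io(54) and 66: 120
merge et(70) and al(75): 145
merge 120 and 145: 265
Total encoded bits = sum of merged weights = 26 + 40 + 66 + 120 + 145 + 265 = 662.

662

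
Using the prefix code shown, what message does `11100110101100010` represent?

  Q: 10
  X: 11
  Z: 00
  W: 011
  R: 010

Read left to right; each codeword is recognised as soon as it completes (prefix code):
  11→X | 10→Q | 011→W | 010→R | 11→X | 00→Z | 010→R
Decoded message: XQWRXZR

XQWRXZR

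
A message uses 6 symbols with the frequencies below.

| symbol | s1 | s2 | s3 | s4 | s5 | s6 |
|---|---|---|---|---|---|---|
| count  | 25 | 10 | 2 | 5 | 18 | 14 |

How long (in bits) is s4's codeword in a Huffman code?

Build the tree from the bottom:
combine s3(2), s4(5) → 7
combine 7, s2(10) → 17
combine s6(14), 17 → 31
combine s5(18), s1(25) → 43
combine 31, 43 → 74
s4 sits 4 levels below the root, so its codeword is 4 bits.

4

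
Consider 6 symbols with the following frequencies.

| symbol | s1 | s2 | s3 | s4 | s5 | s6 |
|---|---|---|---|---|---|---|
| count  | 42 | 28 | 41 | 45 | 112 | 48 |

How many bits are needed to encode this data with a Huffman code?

Build the Huffman tree bottom-up:
combine s2(28), s3(41) → 69
combine s1(42), s4(45) → 87
combine s6(48), 69 → 117
combine 87, s5(112) → 199
combine 117, 199 → 316
The encoded length is the sum of every internal node's weight: 69 + 87 + 117 + 199 + 316 = 788 bits.

788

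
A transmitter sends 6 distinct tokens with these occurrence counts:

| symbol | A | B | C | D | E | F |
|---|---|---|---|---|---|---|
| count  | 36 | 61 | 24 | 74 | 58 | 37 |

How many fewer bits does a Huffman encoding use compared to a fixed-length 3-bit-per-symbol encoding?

135

Fixed-length: 3 bits × 290 symbols = 870 bits.
Huffman merges:
C(24) + A(36) → 60
F(37) + E(58) → 95
60 + B(61) → 121
D(74) + 95 → 169
121 + 169 → 290
Huffman total = 60 + 95 + 121 + 169 + 290 = 735 bits.
Saving = 870 − 735 = 135 bits.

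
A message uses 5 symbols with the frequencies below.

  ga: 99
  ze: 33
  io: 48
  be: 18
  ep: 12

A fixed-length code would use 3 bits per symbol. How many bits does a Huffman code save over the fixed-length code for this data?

Fixed-length: 3 bits × 210 symbols = 630 bits.
Huffman merges:
ep(12) + be(18) → 30
30 + ze(33) → 63
io(48) + 63 → 111
ga(99) + 111 → 210
Huffman total = 30 + 63 + 111 + 210 = 414 bits.
Saving = 630 − 414 = 216 bits.

216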